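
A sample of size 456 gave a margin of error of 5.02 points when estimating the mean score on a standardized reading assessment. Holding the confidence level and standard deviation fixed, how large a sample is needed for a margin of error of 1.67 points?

n = 4121

Margin of error scales as 1/√n, so n₂ = n₁·(E₁/E₂)².
n₂ = 456 × (5.02/1.67)² = 456 × 9.036 = 4120.42
Round up: n₂ = 4121.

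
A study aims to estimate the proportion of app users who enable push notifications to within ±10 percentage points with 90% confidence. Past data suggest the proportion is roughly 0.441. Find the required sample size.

67

For a proportion with margin E = 0.1 at 90% confidence, z = 1.645.
n = p̂(1−p̂)(z/E)² = 0.441 × 0.559 × (1.645/0.1)² = 66.71
Round up: n = 67.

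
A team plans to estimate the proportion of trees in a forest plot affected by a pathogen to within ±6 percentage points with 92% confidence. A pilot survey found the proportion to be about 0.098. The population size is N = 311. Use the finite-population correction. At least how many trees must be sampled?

61

For a proportion with margin E = 0.06 at 92% confidence, z = 1.751.
n = p̂(1−p̂)(z/E)² = 0.098 × 0.902 × (1.751/0.06)² = 75.28 — call this n₀.
Finite-population correction with N = 311: n = n₀ / (1 + (n₀−1)/N) = 75.28 / 1.239 = 60.76
Round up: n = 61.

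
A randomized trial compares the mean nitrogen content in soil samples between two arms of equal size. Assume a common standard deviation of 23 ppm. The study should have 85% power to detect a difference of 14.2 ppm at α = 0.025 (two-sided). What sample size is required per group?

57 per group

For two equal groups, n per group = 2·((z_{α/2} + z_β)·σ/δ)².
z_{α/2} = 2.241; z_β = 1.036 (power 85%).
n = 2 × (3.277 × 23 / 14.2)² = 2 × 28.17 = 56.34
Round up: n = 57 per group.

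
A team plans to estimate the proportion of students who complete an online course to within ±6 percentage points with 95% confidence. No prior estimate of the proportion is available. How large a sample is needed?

267

For a proportion with margin E = 0.06 at 95% confidence, z = 1.960.
With no prior estimate, use p = 0.5, which maximizes p(1−p) at 0.25.
n = 0.25 × (z/E)² = 0.25 × (1.960/0.06)² = 266.78
Round up: n = 267.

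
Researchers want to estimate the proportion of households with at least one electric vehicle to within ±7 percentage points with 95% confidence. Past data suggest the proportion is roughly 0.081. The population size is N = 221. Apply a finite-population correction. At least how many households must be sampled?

For a proportion with margin E = 0.07 at 95% confidence, z = 1.960.
n = p̂(1−p̂)(z/E)² = 0.081 × 0.919 × (1.960/0.07)² = 58.36 — call this n₀.
Finite-population correction with N = 221: n = n₀ / (1 + (n₀−1)/N) = 58.36 / 1.26 = 46.32
Round up: n = 47.

47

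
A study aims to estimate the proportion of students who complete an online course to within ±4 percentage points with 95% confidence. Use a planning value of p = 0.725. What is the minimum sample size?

479

For a proportion with margin E = 0.04 at 95% confidence, z = 1.960.
n = p̂(1−p̂)(z/E)² = 0.725 × 0.275 × (1.960/0.04)² = 478.70
Round up: n = 479.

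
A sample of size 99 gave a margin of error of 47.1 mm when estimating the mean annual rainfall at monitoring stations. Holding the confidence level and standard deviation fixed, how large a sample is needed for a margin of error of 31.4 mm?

Margin of error scales as 1/√n, so n₂ = n₁·(E₁/E₂)².
n₂ = 99 × (47.1/31.4)² = 99 × 2.25 = 222.75
Round up: n₂ = 223.

223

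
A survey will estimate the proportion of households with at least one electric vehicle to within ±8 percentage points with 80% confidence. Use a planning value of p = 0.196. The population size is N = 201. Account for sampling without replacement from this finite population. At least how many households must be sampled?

n = 34

For a proportion with margin E = 0.08 at 80% confidence, z = 1.282.
n = p̂(1−p̂)(z/E)² = 0.196 × 0.804 × (1.282/0.08)² = 40.47 — call this n₀.
Finite-population correction with N = 201: n = n₀ / (1 + (n₀−1)/N) = 40.47 / 1.196 = 33.84
Round up: n = 34.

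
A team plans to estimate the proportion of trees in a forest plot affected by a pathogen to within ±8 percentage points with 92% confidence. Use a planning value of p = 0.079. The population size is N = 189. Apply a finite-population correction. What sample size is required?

For a proportion with margin E = 0.08 at 92% confidence, z = 1.751.
n = p̂(1−p̂)(z/E)² = 0.079 × 0.921 × (1.751/0.08)² = 34.86 — call this n₀.
Finite-population correction with N = 189: n = n₀ / (1 + (n₀−1)/N) = 34.86 / 1.179 = 29.57
Round up: n = 30.

30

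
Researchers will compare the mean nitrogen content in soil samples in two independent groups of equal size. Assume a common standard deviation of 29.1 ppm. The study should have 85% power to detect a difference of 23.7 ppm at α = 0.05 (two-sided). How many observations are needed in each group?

28 per group

For two equal groups, n per group = 2·((z_{α/2} + z_β)·σ/δ)².
z_{α/2} = 1.960; z_β = 1.036 (power 85%).
n = 2 × (2.996 × 29.1 / 23.7)² = 2 × 13.53 = 27.06
Round up: n = 28 per group.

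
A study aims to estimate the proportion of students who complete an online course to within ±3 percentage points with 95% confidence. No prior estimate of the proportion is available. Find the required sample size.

For a proportion with margin E = 0.03 at 95% confidence, z = 1.960.
With no prior estimate, use p = 0.5, which maximizes p(1−p) at 0.25.
n = 0.25 × (z/E)² = 0.25 × (1.960/0.03)² = 1067.11
Round up: n = 1068.

n = 1068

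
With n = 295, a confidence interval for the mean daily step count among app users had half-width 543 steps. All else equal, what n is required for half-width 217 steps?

n = 1848

Margin of error scales as 1/√n, so n₂ = n₁·(E₁/E₂)².
n₂ = 295 × (543/217)² = 295 × 6.262 = 1847.29
Round up: n₂ = 1848.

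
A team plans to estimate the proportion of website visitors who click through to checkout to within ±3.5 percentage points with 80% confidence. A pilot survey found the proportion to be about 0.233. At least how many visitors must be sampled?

n = 240

For a proportion with margin E = 0.035 at 80% confidence, z = 1.282.
n = p̂(1−p̂)(z/E)² = 0.233 × 0.767 × (1.282/0.035)² = 239.77
Round up: n = 240.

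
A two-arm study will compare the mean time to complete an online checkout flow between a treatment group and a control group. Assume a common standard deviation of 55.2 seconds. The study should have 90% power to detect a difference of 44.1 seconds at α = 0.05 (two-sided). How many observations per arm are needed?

33 per group

For two equal groups, n per group = 2·((z_{α/2} + z_β)·σ/δ)².
z_{α/2} = 1.960; z_β = 1.282 (power 90%).
n = 2 × (3.242 × 55.2 / 44.1)² = 2 × 16.47 = 32.94
Round up: n = 33 per group.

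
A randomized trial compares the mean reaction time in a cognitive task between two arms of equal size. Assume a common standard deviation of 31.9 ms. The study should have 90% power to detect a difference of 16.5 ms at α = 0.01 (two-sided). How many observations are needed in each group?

For two equal groups, n per group = 2·((z_{α/2} + z_β)·σ/δ)².
z_{α/2} = 2.576; z_β = 1.282 (power 90%).
n = 2 × (3.858 × 31.9 / 16.5)² = 2 × 55.63 = 111.26
Round up: n = 112 per group.

112 per group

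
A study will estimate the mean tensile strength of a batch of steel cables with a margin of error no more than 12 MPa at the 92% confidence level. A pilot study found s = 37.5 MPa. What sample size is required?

For a mean, the margin of error is E = z·σ/√n, so n = (zσ/E)².
At 92% confidence, z = 1.751.
n = (1.751 × 37.5 / 12)² = 29.94
Round up: n = 30.

30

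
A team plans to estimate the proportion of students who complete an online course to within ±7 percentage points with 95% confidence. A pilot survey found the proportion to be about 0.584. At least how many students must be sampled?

191

For a proportion with margin E = 0.07 at 95% confidence, z = 1.960.
n = p̂(1−p̂)(z/E)² = 0.584 × 0.416 × (1.960/0.07)² = 190.47
Round up: n = 191.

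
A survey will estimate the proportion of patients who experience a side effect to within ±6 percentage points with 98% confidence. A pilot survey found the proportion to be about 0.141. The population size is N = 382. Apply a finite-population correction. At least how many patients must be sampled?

124

For a proportion with margin E = 0.06 at 98% confidence, z = 2.326.
n = p̂(1−p̂)(z/E)² = 0.141 × 0.859 × (2.326/0.06)² = 182.02 — call this n₀.
Finite-population correction with N = 382: n = n₀ / (1 + (n₀−1)/N) = 182.02 / 1.474 = 123.49
Round up: n = 124.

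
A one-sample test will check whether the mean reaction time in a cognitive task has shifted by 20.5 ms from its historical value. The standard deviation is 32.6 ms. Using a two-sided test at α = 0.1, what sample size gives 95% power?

28

For a one-sample z-test, n = ((z_{α/2} + z_β)·σ/δ)².
z_{α/2} = 1.645 (two-sided α = 0.1); z_β = 1.645 (power 95% → β = 0.05).
n = (3.290 × 32.6 / 20.5)² = 27.37
Round up: n = 28.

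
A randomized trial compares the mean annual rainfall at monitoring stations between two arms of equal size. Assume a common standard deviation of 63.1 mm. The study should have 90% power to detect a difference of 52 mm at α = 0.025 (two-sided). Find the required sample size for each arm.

37 per group

For two equal groups, n per group = 2·((z_{α/2} + z_β)·σ/δ)².
z_{α/2} = 2.241; z_β = 1.282 (power 90%).
n = 2 × (3.523 × 63.1 / 52)² = 2 × 18.28 = 36.56
Round up: n = 37 per group.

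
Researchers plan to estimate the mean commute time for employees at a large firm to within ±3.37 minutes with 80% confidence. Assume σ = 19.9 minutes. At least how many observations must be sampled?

58

For a mean, the margin of error is E = z·σ/√n, so n = (zσ/E)².
At 80% confidence, z = 1.282.
n = (1.282 × 19.9 / 3.37)² = 57.31
Round up: n = 58.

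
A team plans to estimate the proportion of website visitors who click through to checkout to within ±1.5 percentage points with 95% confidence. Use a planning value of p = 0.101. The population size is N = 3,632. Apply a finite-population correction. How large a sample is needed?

1087

For a proportion with margin E = 0.015 at 95% confidence, z = 1.960.
n = p̂(1−p̂)(z/E)² = 0.101 × 0.899 × (1.960/0.015)² = 1550.28 — call this n₀.
Finite-population correction with N = 3,632: n = n₀ / (1 + (n₀−1)/N) = 1550.28 / 1.427 = 1086.39
Round up: n = 1087.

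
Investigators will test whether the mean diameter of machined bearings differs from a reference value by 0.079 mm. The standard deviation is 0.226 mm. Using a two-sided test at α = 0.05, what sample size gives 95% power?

n = 107

For a one-sample z-test, n = ((z_{α/2} + z_β)·σ/δ)².
z_{α/2} = 1.960 (two-sided α = 0.05); z_β = 1.645 (power 95% → β = 0.05).
n = (3.605 × 0.226 / 0.079)² = 106.36
Round up: n = 107.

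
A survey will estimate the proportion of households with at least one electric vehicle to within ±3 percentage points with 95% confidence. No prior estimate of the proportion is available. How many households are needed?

For a proportion with margin E = 0.03 at 95% confidence, z = 1.960.
With no prior estimate, use p = 0.5, which maximizes p(1−p) at 0.25.
n = 0.25 × (z/E)² = 0.25 × (1.960/0.03)² = 1067.11
Round up: n = 1068.

1068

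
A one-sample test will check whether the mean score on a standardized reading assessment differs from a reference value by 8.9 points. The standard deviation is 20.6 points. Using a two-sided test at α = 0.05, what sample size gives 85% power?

For a one-sample z-test, n = ((z_{α/2} + z_β)·σ/δ)².
z_{α/2} = 1.960 (two-sided α = 0.05); z_β = 1.036 (power 85% → β = 0.15).
n = (2.996 × 20.6 / 8.9)² = 48.09
Round up: n = 49.

49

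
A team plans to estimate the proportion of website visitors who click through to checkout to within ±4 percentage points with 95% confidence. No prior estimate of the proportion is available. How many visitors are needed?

n = 601

For a proportion with margin E = 0.04 at 95% confidence, z = 1.960.
With no prior estimate, use p = 0.5, which maximizes p(1−p) at 0.25.
n = 0.25 × (z/E)² = 0.25 × (1.960/0.04)² = 600.25
Round up: n = 601.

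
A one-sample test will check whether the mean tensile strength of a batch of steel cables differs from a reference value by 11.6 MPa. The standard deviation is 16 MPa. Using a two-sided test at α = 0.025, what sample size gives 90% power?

For a one-sample z-test, n = ((z_{α/2} + z_β)·σ/δ)².
z_{α/2} = 2.241 (two-sided α = 0.025); z_β = 1.282 (power 90% → β = 0.1).
n = (3.523 × 16 / 11.6)² = 23.61
Round up: n = 24.

24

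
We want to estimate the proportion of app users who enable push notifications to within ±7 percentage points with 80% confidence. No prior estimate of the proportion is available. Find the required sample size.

84

For a proportion with margin E = 0.07 at 80% confidence, z = 1.282.
With no prior estimate, use p = 0.5, which maximizes p(1−p) at 0.25.
n = 0.25 × (z/E)² = 0.25 × (1.282/0.07)² = 83.85
Round up: n = 84.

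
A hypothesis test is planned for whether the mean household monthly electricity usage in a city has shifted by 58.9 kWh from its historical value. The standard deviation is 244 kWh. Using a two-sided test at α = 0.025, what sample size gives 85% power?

n = 185

For a one-sample z-test, n = ((z_{α/2} + z_β)·σ/δ)².
z_{α/2} = 2.241 (two-sided α = 0.025); z_β = 1.036 (power 85% → β = 0.15).
n = (3.277 × 244 / 58.9)² = 184.29
Round up: n = 185.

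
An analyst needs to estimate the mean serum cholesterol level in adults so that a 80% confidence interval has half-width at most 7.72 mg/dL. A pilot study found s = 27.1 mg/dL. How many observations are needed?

n = 21

For a mean, the margin of error is E = z·σ/√n, so n = (zσ/E)².
At 80% confidence, z = 1.282.
n = (1.282 × 27.1 / 7.72)² = 20.25
Round up: n = 21.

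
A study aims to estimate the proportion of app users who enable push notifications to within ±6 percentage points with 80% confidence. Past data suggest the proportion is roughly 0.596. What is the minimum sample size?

110

For a proportion with margin E = 0.06 at 80% confidence, z = 1.282.
n = p̂(1−p̂)(z/E)² = 0.596 × 0.404 × (1.282/0.06)² = 109.93
Round up: n = 110.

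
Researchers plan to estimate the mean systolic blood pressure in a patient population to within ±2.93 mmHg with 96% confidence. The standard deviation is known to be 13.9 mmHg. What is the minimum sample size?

95

For a mean, the margin of error is E = z·σ/√n, so n = (zσ/E)².
At 96% confidence, z = 2.054.
n = (2.054 × 13.9 / 2.93)² = 94.95
Round up: n = 95.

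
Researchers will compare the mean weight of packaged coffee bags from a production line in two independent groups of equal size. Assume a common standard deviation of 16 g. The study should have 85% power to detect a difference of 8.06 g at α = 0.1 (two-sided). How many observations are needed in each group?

For two equal groups, n per group = 2·((z_{α/2} + z_β)·σ/δ)².
z_{α/2} = 1.645; z_β = 1.036 (power 85%).
n = 2 × (2.681 × 16 / 8.06)² = 2 × 28.32 = 56.64
Round up: n = 57 per group.

57 per group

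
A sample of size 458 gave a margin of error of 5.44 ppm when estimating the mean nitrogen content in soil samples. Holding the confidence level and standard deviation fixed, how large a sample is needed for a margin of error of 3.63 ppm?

Margin of error scales as 1/√n, so n₂ = n₁·(E₁/E₂)².
n₂ = 458 × (5.44/3.63)² = 458 × 2.246 = 1028.67
Round up: n₂ = 1029.

n = 1029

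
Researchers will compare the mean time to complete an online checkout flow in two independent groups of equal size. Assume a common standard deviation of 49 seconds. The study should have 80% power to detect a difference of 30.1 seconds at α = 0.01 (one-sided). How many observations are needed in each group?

For two equal groups, n per group = 2·((z_α + z_β)·σ/δ)².
z_α = 2.326; z_β = 0.842 (power 80%).
n = 2 × (3.168 × 49 / 30.1)² = 2 × 26.60 = 53.20
Round up: n = 54 per group.

54 per group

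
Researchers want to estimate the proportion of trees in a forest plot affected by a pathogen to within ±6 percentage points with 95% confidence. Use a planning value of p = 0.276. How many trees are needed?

For a proportion with margin E = 0.06 at 95% confidence, z = 1.960.
n = p̂(1−p̂)(z/E)² = 0.276 × 0.724 × (1.960/0.06)² = 213.23
Round up: n = 214.

214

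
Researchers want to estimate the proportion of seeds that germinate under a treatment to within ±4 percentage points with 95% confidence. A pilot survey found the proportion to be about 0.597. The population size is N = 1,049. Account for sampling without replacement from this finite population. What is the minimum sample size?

For a proportion with margin E = 0.04 at 95% confidence, z = 1.960.
n = p̂(1−p̂)(z/E)² = 0.597 × 0.403 × (1.960/0.04)² = 577.66 — call this n₀.
Finite-population correction with N = 1,049: n = n₀ / (1 + (n₀−1)/N) = 577.66 / 1.55 = 372.68
Round up: n = 373.

373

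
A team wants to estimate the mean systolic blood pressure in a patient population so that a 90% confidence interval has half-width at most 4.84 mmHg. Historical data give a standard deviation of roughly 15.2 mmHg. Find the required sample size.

For a mean, the margin of error is E = z·σ/√n, so n = (zσ/E)².
At 90% confidence, z = 1.645.
n = (1.645 × 15.2 / 4.84)² = 26.69
Round up: n = 27.

27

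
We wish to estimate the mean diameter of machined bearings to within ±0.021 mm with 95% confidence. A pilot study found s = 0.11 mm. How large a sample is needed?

106

For a mean, the margin of error is E = z·σ/√n, so n = (zσ/E)².
At 95% confidence, z = 1.960.
n = (1.960 × 0.11 / 0.021)² = 105.40
Round up: n = 106.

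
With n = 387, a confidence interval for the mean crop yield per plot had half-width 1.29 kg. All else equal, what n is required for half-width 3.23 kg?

62

Margin of error scales as 1/√n, so n₂ = n₁·(E₁/E₂)².
n₂ = 387 × (1.29/3.23)² = 387 × 0.1595 = 61.73
Round up: n₂ = 62.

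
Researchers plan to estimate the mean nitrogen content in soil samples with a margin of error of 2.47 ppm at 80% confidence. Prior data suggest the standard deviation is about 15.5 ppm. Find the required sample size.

65

For a mean, the margin of error is E = z·σ/√n, so n = (zσ/E)².
At 80% confidence, z = 1.282.
n = (1.282 × 15.5 / 2.47)² = 64.72
Round up: n = 65.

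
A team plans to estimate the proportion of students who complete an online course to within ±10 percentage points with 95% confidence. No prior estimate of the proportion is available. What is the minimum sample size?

n = 97

For a proportion with margin E = 0.1 at 95% confidence, z = 1.960.
With no prior estimate, use p = 0.5, which maximizes p(1−p) at 0.25.
n = 0.25 × (z/E)² = 0.25 × (1.960/0.1)² = 96.04
Round up: n = 97.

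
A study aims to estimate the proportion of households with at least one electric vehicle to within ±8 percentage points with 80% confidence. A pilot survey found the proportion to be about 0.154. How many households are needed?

34

For a proportion with margin E = 0.08 at 80% confidence, z = 1.282.
n = p̂(1−p̂)(z/E)² = 0.154 × 0.846 × (1.282/0.08)² = 33.46
Round up: n = 34.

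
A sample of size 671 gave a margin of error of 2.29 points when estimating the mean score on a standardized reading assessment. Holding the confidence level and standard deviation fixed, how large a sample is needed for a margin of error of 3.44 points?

298

Margin of error scales as 1/√n, so n₂ = n₁·(E₁/E₂)².
n₂ = 671 × (2.29/3.44)² = 671 × 0.4432 = 297.39
Round up: n₂ = 298.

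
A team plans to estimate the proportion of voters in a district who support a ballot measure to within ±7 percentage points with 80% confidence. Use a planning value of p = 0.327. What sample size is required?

74

For a proportion with margin E = 0.07 at 80% confidence, z = 1.282.
n = p̂(1−p̂)(z/E)² = 0.327 × 0.673 × (1.282/0.07)² = 73.81
Round up: n = 74.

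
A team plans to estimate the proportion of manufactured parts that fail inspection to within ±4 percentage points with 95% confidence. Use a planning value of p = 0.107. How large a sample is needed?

For a proportion with margin E = 0.04 at 95% confidence, z = 1.960.
n = p̂(1−p̂)(z/E)² = 0.107 × 0.893 × (1.960/0.04)² = 229.42
Round up: n = 230.

n = 230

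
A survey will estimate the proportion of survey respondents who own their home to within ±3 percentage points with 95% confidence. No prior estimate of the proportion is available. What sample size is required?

1068

For a proportion with margin E = 0.03 at 95% confidence, z = 1.960.
With no prior estimate, use p = 0.5, which maximizes p(1−p) at 0.25.
n = 0.25 × (z/E)² = 0.25 × (1.960/0.03)² = 1067.11
Round up: n = 1068.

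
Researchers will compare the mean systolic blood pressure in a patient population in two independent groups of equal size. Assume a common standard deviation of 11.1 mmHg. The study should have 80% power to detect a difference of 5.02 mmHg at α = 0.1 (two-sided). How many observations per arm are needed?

For two equal groups, n per group = 2·((z_{α/2} + z_β)·σ/δ)².
z_{α/2} = 1.645; z_β = 0.842 (power 80%).
n = 2 × (2.487 × 11.1 / 5.02)² = 2 × 30.24 = 60.48
Round up: n = 61 per group.

61 per group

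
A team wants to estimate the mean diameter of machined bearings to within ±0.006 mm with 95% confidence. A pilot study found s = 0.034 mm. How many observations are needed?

For a mean, the margin of error is E = z·σ/√n, so n = (zσ/E)².
At 95% confidence, z = 1.960.
n = (1.960 × 0.034 / 0.006)² = 123.36
Round up: n = 124.

124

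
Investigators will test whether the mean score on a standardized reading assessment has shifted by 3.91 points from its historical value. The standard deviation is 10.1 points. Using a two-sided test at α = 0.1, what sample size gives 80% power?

For a one-sample z-test, n = ((z_{α/2} + z_β)·σ/δ)².
z_{α/2} = 1.645 (two-sided α = 0.1); z_β = 0.842 (power 80% → β = 0.2).
n = (2.487 × 10.1 / 3.91)² = 41.27
Round up: n = 42.

42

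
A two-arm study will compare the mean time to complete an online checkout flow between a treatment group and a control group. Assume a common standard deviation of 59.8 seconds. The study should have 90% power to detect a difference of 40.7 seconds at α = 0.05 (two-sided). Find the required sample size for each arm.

For two equal groups, n per group = 2·((z_{α/2} + z_β)·σ/δ)².
z_{α/2} = 1.960; z_β = 1.282 (power 90%).
n = 2 × (3.242 × 59.8 / 40.7)² = 2 × 22.69 = 45.38
Round up: n = 46 per group.

46 per group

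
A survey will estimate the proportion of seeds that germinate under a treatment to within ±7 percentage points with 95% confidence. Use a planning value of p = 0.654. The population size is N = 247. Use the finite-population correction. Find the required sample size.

104

For a proportion with margin E = 0.07 at 95% confidence, z = 1.960.
n = p̂(1−p̂)(z/E)² = 0.654 × 0.346 × (1.960/0.07)² = 177.41 — call this n₀.
Finite-population correction with N = 247: n = n₀ / (1 + (n₀−1)/N) = 177.41 / 1.714 = 103.51
Round up: n = 104.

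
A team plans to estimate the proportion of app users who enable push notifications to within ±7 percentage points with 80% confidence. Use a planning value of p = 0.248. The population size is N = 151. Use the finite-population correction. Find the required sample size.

For a proportion with margin E = 0.07 at 80% confidence, z = 1.282.
n = p̂(1−p̂)(z/E)² = 0.248 × 0.752 × (1.282/0.07)² = 62.55 — call this n₀.
Finite-population correction with N = 151: n = n₀ / (1 + (n₀−1)/N) = 62.55 / 1.408 = 44.42
Round up: n = 45.

n = 45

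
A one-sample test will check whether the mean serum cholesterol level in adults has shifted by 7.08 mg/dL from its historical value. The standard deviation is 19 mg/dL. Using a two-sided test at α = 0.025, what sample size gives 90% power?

90

For a one-sample z-test, n = ((z_{α/2} + z_β)·σ/δ)².
z_{α/2} = 2.241 (two-sided α = 0.025); z_β = 1.282 (power 90% → β = 0.1).
n = (3.523 × 19 / 7.08)² = 89.39
Round up: n = 90.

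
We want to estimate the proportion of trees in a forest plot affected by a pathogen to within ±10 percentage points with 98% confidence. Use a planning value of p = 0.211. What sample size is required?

For a proportion with margin E = 0.1 at 98% confidence, z = 2.326.
n = p̂(1−p̂)(z/E)² = 0.211 × 0.789 × (2.326/0.1)² = 90.07
Round up: n = 91.

91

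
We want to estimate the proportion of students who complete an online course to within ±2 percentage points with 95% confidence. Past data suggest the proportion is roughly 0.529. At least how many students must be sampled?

For a proportion with margin E = 0.02 at 95% confidence, z = 1.960.
n = p̂(1−p̂)(z/E)² = 0.529 × 0.471 × (1.960/0.02)² = 2392.92
Round up: n = 2393.

2393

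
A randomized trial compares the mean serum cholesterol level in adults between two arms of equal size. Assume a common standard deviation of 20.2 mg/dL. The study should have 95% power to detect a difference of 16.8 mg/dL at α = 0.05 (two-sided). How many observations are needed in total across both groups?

76 total

For two equal groups, n per group = 2·((z_{α/2} + z_β)·σ/δ)².
z_{α/2} = 1.960; z_β = 1.645 (power 95%).
n = 2 × (3.605 × 20.2 / 16.8)² = 2 × 18.79 = 37.58
Round up: n = 38 per group.
Total across both groups: 2 × 38 = 76.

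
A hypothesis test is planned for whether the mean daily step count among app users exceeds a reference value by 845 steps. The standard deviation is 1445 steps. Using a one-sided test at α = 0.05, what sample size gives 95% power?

For a one-sample z-test, n = ((z_α + z_β)·σ/δ)².
z_α = 1.645 (one-sided α = 0.05); z_β = 1.645 (power 95% → β = 0.05).
n = (3.290 × 1445 / 845)² = 31.65
Round up: n = 32.

32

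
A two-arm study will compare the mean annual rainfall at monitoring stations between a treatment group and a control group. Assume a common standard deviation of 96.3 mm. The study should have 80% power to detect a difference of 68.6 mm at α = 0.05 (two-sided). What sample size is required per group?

31 per group

For two equal groups, n per group = 2·((z_{α/2} + z_β)·σ/δ)².
z_{α/2} = 1.960; z_β = 0.842 (power 80%).
n = 2 × (2.802 × 96.3 / 68.6)² = 2 × 15.47 = 30.94
Round up: n = 31 per group.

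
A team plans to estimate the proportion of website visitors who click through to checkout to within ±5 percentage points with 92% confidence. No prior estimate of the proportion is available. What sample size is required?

For a proportion with margin E = 0.05 at 92% confidence, z = 1.751.
With no prior estimate, use p = 0.5, which maximizes p(1−p) at 0.25.
n = 0.25 × (z/E)² = 0.25 × (1.751/0.05)² = 306.60
Round up: n = 307.

307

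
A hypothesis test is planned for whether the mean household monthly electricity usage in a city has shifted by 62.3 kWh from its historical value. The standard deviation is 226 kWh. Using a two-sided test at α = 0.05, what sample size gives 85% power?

For a one-sample z-test, n = ((z_{α/2} + z_β)·σ/δ)².
z_{α/2} = 1.960 (two-sided α = 0.05); z_β = 1.036 (power 85% → β = 0.15).
n = (2.996 × 226 / 62.3)² = 118.12
Round up: n = 119.

119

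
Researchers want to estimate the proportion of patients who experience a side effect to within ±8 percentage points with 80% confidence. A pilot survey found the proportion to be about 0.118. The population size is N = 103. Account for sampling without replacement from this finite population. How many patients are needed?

n = 22

For a proportion with margin E = 0.08 at 80% confidence, z = 1.282.
n = p̂(1−p̂)(z/E)² = 0.118 × 0.882 × (1.282/0.08)² = 26.73 — call this n₀.
Finite-population correction with N = 103: n = n₀ / (1 + (n₀−1)/N) = 26.73 / 1.25 = 21.38
Round up: n = 22.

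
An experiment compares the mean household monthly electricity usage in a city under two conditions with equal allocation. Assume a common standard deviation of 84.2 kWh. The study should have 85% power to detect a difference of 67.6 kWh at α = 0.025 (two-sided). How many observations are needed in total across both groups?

For two equal groups, n per group = 2·((z_{α/2} + z_β)·σ/δ)².
z_{α/2} = 2.241; z_β = 1.036 (power 85%).
n = 2 × (3.277 × 84.2 / 67.6)² = 2 × 16.66 = 33.32
Round up: n = 34 per group.
Total across both groups: 2 × 34 = 68.

68 total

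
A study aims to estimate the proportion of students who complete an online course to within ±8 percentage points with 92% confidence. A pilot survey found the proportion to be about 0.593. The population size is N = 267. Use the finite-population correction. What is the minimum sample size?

For a proportion with margin E = 0.08 at 92% confidence, z = 1.751.
n = p̂(1−p̂)(z/E)² = 0.593 × 0.407 × (1.751/0.08)² = 115.62 — call this n₀.
Finite-population correction with N = 267: n = n₀ / (1 + (n₀−1)/N) = 115.62 / 1.429 = 80.91
Round up: n = 81.

n = 81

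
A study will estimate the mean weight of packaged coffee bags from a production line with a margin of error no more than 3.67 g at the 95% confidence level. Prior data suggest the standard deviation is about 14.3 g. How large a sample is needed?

For a mean, the margin of error is E = z·σ/√n, so n = (zσ/E)².
At 95% confidence, z = 1.960.
n = (1.960 × 14.3 / 3.67)² = 58.32
Round up: n = 59.

n = 59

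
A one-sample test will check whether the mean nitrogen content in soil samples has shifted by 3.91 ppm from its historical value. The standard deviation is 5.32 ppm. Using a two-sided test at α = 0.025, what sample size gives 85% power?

20

For a one-sample z-test, n = ((z_{α/2} + z_β)·σ/δ)².
z_{α/2} = 2.241 (two-sided α = 0.025); z_β = 1.036 (power 85% → β = 0.15).
n = (3.277 × 5.32 / 3.91)² = 19.88
Round up: n = 20.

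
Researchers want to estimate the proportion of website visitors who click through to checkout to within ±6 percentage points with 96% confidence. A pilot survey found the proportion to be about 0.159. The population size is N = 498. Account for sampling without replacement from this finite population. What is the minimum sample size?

120

For a proportion with margin E = 0.06 at 96% confidence, z = 2.054.
n = p̂(1−p̂)(z/E)² = 0.159 × 0.841 × (2.054/0.06)² = 156.71 — call this n₀.
Finite-population correction with N = 498: n = n₀ / (1 + (n₀−1)/N) = 156.71 / 1.313 = 119.35
Round up: n = 120.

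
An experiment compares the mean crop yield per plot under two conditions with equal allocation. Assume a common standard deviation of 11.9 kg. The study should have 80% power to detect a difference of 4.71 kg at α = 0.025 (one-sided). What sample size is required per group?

For two equal groups, n per group = 2·((z_α + z_β)·σ/δ)².
z_α = 1.960; z_β = 0.842 (power 80%).
n = 2 × (2.802 × 11.9 / 4.71)² = 2 × 50.12 = 100.24
Round up: n = 101 per group.

101 per group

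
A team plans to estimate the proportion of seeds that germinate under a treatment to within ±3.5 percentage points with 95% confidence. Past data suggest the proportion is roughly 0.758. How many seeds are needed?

For a proportion with margin E = 0.035 at 95% confidence, z = 1.960.
n = p̂(1−p̂)(z/E)² = 0.758 × 0.242 × (1.960/0.035)² = 575.26
Round up: n = 576.

576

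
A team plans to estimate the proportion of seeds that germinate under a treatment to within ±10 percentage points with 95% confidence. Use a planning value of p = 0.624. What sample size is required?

n = 91

For a proportion with margin E = 0.1 at 95% confidence, z = 1.960.
n = p̂(1−p̂)(z/E)² = 0.624 × 0.376 × (1.960/0.1)² = 90.13
Round up: n = 91.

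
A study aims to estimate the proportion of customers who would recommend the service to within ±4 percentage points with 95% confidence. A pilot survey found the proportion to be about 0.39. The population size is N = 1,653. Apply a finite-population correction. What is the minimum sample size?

425

For a proportion with margin E = 0.04 at 95% confidence, z = 1.960.
n = p̂(1−p̂)(z/E)² = 0.39 × 0.61 × (1.960/0.04)² = 571.20 — call this n₀.
Finite-population correction with N = 1,653: n = n₀ / (1 + (n₀−1)/N) = 571.20 / 1.345 = 424.68
Round up: n = 425.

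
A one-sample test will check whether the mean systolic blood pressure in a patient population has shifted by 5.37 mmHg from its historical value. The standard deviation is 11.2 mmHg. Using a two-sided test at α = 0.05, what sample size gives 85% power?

n = 40

For a one-sample z-test, n = ((z_{α/2} + z_β)·σ/δ)².
z_{α/2} = 1.960 (two-sided α = 0.05); z_β = 1.036 (power 85% → β = 0.15).
n = (2.996 × 11.2 / 5.37)² = 39.05
Round up: n = 40.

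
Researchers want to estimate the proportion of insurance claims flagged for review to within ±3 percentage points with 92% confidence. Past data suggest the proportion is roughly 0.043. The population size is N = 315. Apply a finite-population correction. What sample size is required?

For a proportion with margin E = 0.03 at 92% confidence, z = 1.751.
n = p̂(1−p̂)(z/E)² = 0.043 × 0.957 × (1.751/0.03)² = 140.19 — call this n₀.
Finite-population correction with N = 315: n = n₀ / (1 + (n₀−1)/N) = 140.19 / 1.442 = 97.22
Round up: n = 98.

98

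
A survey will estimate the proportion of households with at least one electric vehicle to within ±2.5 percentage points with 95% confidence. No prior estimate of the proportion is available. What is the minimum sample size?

For a proportion with margin E = 0.025 at 95% confidence, z = 1.960.
With no prior estimate, use p = 0.5, which maximizes p(1−p) at 0.25.
n = 0.25 × (z/E)² = 0.25 × (1.960/0.025)² = 1536.64
Round up: n = 1537.

1537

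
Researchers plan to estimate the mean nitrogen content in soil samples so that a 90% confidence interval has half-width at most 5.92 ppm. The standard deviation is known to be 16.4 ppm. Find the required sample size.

n = 21

For a mean, the margin of error is E = z·σ/√n, so n = (zσ/E)².
At 90% confidence, z = 1.645.
n = (1.645 × 16.4 / 5.92)² = 20.77
Round up: n = 21.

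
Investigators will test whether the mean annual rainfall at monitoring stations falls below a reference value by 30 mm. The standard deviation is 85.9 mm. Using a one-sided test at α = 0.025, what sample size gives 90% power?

For a one-sample z-test, n = ((z_α + z_β)·σ/δ)².
z_α = 1.960 (one-sided α = 0.025); z_β = 1.282 (power 90% → β = 0.1).
n = (3.242 × 85.9 / 30)² = 86.17
Round up: n = 87.

87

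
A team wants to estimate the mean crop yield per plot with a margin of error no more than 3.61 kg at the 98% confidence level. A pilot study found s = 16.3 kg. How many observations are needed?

111

For a mean, the margin of error is E = z·σ/√n, so n = (zσ/E)².
At 98% confidence, z = 2.326.
n = (2.326 × 16.3 / 3.61)² = 110.30
Round up: n = 111.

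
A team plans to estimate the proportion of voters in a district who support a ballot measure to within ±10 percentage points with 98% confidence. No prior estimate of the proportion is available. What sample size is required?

For a proportion with margin E = 0.1 at 98% confidence, z = 2.326.
With no prior estimate, use p = 0.5, which maximizes p(1−p) at 0.25.
n = 0.25 × (z/E)² = 0.25 × (2.326/0.1)² = 135.26
Round up: n = 136.

n = 136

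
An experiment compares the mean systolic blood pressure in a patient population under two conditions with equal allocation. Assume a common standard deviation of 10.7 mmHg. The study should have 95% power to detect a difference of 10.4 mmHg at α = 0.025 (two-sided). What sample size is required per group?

For two equal groups, n per group = 2·((z_{α/2} + z_β)·σ/δ)².
z_{α/2} = 2.241; z_β = 1.645 (power 95%).
n = 2 × (3.886 × 10.7 / 10.4)² = 2 × 15.98 = 31.96
Round up: n = 32 per group.

32 per group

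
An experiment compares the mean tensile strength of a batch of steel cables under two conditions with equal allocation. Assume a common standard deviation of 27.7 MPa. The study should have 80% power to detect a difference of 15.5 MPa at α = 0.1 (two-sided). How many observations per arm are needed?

For two equal groups, n per group = 2·((z_{α/2} + z_β)·σ/δ)².
z_{α/2} = 1.645; z_β = 0.842 (power 80%).
n = 2 × (2.487 × 27.7 / 15.5)² = 2 × 19.75 = 39.50
Round up: n = 40 per group.

40 per group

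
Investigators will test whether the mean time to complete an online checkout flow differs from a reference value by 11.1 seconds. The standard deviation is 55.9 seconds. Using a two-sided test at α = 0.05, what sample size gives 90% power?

For a one-sample z-test, n = ((z_{α/2} + z_β)·σ/δ)².
z_{α/2} = 1.960 (two-sided α = 0.05); z_β = 1.282 (power 90% → β = 0.1).
n = (3.242 × 55.9 / 11.1)² = 266.57
Round up: n = 267.

267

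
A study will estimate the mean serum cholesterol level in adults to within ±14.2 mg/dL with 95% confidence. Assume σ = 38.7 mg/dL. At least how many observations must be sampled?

For a mean, the margin of error is E = z·σ/√n, so n = (zσ/E)².
At 95% confidence, z = 1.960.
n = (1.960 × 38.7 / 14.2)² = 28.53
Round up: n = 29.

29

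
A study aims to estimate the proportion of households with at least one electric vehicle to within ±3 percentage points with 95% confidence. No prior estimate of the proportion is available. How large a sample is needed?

1068

For a proportion with margin E = 0.03 at 95% confidence, z = 1.960.
With no prior estimate, use p = 0.5, which maximizes p(1−p) at 0.25.
n = 0.25 × (z/E)² = 0.25 × (1.960/0.03)² = 1067.11
Round up: n = 1068.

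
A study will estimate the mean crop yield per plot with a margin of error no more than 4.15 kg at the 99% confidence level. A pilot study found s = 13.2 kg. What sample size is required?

n = 68

For a mean, the margin of error is E = z·σ/√n, so n = (zσ/E)².
At 99% confidence, z = 2.576.
n = (2.576 × 13.2 / 4.15)² = 67.13
Round up: n = 68.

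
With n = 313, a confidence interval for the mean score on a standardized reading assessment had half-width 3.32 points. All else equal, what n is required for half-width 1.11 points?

Margin of error scales as 1/√n, so n₂ = n₁·(E₁/E₂)².
n₂ = 313 × (3.32/1.11)² = 313 × 8.946 = 2800.10
Round up: n₂ = 2801.

2801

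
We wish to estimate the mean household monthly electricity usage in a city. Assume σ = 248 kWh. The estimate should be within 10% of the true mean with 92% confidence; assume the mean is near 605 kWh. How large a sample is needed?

For a mean, the margin of error is E = z·σ/√n, so n = (zσ/E)².
At 92% confidence, z = 1.751.
E = 10% of 605 = 60.5 kWh.
n = (1.751 × 248 / 60.5)² = 51.52
Round up: n = 52.

n = 52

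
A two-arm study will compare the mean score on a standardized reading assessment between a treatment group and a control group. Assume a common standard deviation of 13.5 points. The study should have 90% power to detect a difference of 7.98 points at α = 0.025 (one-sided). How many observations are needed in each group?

61 per group

For two equal groups, n per group = 2·((z_α + z_β)·σ/δ)².
z_α = 1.960; z_β = 1.282 (power 90%).
n = 2 × (3.242 × 13.5 / 7.98)² = 2 × 30.08 = 60.16
Round up: n = 61 per group.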